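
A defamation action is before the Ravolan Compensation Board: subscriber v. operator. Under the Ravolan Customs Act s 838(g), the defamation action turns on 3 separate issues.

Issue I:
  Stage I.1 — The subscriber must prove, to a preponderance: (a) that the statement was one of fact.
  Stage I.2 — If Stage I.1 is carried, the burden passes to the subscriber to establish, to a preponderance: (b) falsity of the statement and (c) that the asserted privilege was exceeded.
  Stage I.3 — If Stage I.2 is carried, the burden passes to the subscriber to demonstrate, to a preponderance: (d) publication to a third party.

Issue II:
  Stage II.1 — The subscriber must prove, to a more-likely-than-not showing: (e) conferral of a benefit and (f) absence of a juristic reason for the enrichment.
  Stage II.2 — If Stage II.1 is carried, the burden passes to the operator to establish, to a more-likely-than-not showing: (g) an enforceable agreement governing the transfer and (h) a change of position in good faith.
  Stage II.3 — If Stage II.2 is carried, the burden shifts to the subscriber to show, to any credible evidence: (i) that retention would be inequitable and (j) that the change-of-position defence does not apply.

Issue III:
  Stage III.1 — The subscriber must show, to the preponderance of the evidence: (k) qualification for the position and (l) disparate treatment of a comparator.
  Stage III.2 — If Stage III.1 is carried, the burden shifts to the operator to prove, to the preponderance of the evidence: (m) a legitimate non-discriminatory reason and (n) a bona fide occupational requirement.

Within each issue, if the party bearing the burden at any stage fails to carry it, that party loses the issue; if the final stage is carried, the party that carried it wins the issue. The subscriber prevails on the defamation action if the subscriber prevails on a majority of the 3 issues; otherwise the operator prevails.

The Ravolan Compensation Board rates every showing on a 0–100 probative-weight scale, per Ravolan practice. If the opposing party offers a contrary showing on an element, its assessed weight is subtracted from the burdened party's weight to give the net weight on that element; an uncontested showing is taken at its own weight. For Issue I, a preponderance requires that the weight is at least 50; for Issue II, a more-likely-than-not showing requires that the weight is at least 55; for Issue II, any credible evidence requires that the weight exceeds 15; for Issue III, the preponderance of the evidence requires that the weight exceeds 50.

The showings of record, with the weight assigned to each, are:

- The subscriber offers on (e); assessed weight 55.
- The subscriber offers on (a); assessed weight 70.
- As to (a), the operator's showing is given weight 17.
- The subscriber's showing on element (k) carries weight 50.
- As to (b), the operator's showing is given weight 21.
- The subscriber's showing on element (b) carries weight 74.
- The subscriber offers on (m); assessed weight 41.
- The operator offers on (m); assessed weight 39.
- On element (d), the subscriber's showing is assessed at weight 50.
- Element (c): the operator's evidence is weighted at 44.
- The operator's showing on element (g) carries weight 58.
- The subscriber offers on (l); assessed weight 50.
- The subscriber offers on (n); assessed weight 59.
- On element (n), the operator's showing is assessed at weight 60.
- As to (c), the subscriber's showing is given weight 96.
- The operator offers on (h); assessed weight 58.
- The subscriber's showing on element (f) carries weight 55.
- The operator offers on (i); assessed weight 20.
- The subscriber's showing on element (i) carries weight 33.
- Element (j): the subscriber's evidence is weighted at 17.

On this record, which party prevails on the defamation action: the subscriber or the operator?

operator

— Issue I —
At Stage I.1 the subscriber must meet a preponderance (weight is at least 50): on (a) the weight is 70 less the opposing 17 gives net 53, which does reach 50, so (a) meets the standard.
  Stage I.1 is satisfied; the subscriber continues to bear the burden.
At Stage I.2 the subscriber must meet a preponderance (weight is at least 50): on (b) the weight is 74 less the opposing 21 gives net 53, which does reach 50, so (b) meets the standard; on (c) the weight is 96 less the opposing 44 gives net 52, which does reach 50, so (c) meets the standard.
  Stage I.2 is satisfied; the subscriber continues to bear the burden.
At Stage I.3 the subscriber must meet a preponderance (weight is at least 50): on (d) the weight is 50, ≥ 50, so (d) meets the standard.
  All elements met at the final stage.
All stages carried — the subscriber prevails on this issue.
— Issue II —
Stage II.1 (subscriber, a more-likely-than-not showing, weight is at least 55): (e) 55 ≥ 55 — meets; (f) 55 ≥ 55 — meets.
  Stage II.1 is satisfied; the onus moves to the operator.
Stage II.2 (operator, a more-likely-than-not showing, weight is at least 55): (g) 58 ≥ 55 — meets; (h) 58 ≥ 55 — meets.
  All elements met. The burden passes to the subscriber.
Stage II.3 (subscriber, any credible evidence, weight exceeds 15): (i) net 33−20=13 ≤ 15 — fails; (j) 17 > 15 — meets.
  Stage II.3 not carried; the subscriber fails its burden.
So the operator prevails on this issue.
— Issue III —
Stage III.1 (subscriber, the preponderance of the evidence, weight exceeds 50): (k) 50 ≤ 50 — fails; (l) 50 ≤ 50 — fails.
  Not every element is met, so the subscriber fails to carry Stage III.1.
So the operator prevails on this issue.
Per-issue: Issue I → subscriber; Issue II → operator; Issue III → operator. The subscriber must prevail on a majority of issues; overall, the operator prevails.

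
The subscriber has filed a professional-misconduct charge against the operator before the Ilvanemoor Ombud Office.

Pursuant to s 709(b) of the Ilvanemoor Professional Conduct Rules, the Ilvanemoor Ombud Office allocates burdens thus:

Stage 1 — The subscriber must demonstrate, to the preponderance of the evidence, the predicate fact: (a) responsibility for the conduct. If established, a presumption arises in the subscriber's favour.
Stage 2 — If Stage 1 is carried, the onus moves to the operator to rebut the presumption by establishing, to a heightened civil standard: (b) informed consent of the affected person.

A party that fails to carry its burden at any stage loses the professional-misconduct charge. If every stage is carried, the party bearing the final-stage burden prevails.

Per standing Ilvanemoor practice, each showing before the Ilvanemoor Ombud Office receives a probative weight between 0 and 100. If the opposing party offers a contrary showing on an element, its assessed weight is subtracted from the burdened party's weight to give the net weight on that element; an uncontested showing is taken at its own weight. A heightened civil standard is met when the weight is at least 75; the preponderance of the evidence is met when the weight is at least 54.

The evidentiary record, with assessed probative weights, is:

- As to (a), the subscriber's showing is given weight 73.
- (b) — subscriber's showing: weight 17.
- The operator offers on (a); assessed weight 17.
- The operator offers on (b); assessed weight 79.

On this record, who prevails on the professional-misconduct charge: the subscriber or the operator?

subscriber

At Stage 1 the subscriber must meet the preponderance of the evidence (weight is at least 54): on (a) the weight is 73 less the opposing 17 gives net 56, which does reach 54, so (a) meets the standard.
  Stage 1 is satisfied; the onus moves to the operator.
At Stage 2 the operator must meet a heightened civil standard (weight is at least 75): on (b) the weight is 79 less the opposing 17 gives net 62, < 75, so (b) does not meet the standard.
  The operator does not carry Stage 2.
The subscriber prevails.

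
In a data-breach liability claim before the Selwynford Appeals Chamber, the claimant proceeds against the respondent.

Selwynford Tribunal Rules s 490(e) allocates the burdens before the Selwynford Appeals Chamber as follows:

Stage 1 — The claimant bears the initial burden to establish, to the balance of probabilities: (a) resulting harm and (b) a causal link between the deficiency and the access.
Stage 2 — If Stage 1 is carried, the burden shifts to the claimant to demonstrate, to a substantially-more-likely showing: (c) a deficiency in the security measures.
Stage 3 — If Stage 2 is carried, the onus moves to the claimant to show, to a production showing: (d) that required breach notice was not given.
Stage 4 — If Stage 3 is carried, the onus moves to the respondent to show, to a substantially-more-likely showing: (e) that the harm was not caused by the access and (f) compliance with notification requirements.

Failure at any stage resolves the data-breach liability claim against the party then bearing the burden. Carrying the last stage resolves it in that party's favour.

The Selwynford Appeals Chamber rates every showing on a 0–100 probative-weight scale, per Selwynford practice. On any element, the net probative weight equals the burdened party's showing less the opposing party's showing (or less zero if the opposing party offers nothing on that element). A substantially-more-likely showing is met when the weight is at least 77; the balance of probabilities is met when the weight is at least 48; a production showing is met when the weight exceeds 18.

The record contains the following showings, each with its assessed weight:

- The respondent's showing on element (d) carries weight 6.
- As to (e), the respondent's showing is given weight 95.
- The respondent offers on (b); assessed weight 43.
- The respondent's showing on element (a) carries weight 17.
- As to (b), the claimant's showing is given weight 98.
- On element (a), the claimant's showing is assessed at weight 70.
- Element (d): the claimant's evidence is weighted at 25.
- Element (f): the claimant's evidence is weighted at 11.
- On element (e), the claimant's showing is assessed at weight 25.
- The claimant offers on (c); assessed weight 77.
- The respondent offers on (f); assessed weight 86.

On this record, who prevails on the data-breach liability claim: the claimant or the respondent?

Stage 1 (claimant, the balance of probabilities, weight is at least 48): (a) net 70−17=53 ≥ 48 — meets; (b) net 98−43=55 ≥ 48 — meets.
  Stage 1 carried; the burden remains with the claimant.
Stage 2 (claimant, a substantially-more-likely showing, weight is at least 77): (c) 77 ≥ 77 — meets.
  All elements met. The claimant retains the burden for Stage 3.
Stage 3 (claimant, a production showing, weight exceeds 18): (d) net 25−6=19 > 18 — meets.
  All elements met. The burden passes to the respondent.
Stage 4 (respondent, a substantially-more-likely showing, weight is at least 77): (e) net 95−25=70 < 77 — fails; (f) net 86−11=75 < 77 — fails.
  The respondent does not carry Stage 4.
So the claimant prevails.

claimant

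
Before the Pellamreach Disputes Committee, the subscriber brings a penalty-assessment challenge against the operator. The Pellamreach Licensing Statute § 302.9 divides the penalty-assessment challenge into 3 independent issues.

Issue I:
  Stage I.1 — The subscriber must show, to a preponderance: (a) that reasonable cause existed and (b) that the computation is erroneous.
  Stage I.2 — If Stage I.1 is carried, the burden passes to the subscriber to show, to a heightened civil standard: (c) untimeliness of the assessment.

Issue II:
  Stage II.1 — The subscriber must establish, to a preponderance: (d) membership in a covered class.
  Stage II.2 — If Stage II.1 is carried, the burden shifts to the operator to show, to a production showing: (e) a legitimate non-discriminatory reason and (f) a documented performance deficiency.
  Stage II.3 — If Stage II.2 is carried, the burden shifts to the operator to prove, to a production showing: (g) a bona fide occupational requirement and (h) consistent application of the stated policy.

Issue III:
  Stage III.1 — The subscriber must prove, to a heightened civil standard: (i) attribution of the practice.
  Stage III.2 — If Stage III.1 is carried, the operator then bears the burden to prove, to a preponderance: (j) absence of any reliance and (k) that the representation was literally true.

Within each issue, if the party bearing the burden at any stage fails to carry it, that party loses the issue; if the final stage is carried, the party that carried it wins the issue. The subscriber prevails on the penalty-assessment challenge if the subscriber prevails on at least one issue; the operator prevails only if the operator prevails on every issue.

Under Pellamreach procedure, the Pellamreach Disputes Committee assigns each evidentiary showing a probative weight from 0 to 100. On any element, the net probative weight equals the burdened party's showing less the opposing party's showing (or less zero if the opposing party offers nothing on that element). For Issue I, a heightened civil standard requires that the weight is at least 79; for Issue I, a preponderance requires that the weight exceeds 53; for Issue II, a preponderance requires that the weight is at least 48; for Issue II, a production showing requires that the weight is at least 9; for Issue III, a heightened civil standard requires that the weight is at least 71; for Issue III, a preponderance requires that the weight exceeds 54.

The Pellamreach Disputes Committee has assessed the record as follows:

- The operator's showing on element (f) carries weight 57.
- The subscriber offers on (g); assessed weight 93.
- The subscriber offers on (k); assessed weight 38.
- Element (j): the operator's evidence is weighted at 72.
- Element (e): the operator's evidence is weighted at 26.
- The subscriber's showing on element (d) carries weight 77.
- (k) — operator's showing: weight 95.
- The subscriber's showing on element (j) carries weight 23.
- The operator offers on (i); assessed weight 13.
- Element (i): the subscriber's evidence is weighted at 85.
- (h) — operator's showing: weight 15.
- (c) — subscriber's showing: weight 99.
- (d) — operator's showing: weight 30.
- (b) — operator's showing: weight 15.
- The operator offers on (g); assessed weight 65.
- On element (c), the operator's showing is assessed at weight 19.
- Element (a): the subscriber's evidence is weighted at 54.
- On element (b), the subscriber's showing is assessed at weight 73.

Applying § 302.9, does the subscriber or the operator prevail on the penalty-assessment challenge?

subscriber

— Issue I —
At Stage I.1 the subscriber must meet a preponderance (weight exceeds 53): on (a) the weight is 54, which does exceed 53, so (a) meets the standard; on (b) the weight is 73 less the opposing 15 gives net 58, which does exceed 53, so (b) meets the standard.
  All elements met. The subscriber retains the burden for Stage I.2.
At Stage I.2 the subscriber must meet a heightened civil standard (weight is at least 79): on (c) the weight is 99 less the opposing 19 gives net 80, ≥ 79, so (c) meets the standard.
  All elements met at the final stage.
With every stage satisfied, the subscriber prevails on this issue.
— Issue II —
Stage II.1 — burden on subscriber; standard: a preponderance (weight is at least 48).
    (d): 77 − 30 = 47 < 48 [not met]
  The subscriber does not carry Stage II.1.
The analysis ends at Stage II.1; the operator prevails on this issue.
— Issue III —
Stage III.1 — burden on subscriber; standard: a heightened civil standard (weight is at least 71).
    (i): 85 − 13 = 72 ≥ 71 [met]
  Stage III.1 carried; the burden shifts to the operator.
Stage III.2 — burden on operator; standard: a preponderance (weight exceeds 54).
    (j): 72 − 23 = 49 ≤ 54 [not met]
    (k): 95 − 38 = 57 > 54 [met]
  Stage III.2 not carried; the operator fails its burden.
So the subscriber prevails on this issue.
Per-issue: Issue I → subscriber; Issue II → operator; Issue III → subscriber. The subscriber must prevail on at least one issue; overall, the subscriber prevails.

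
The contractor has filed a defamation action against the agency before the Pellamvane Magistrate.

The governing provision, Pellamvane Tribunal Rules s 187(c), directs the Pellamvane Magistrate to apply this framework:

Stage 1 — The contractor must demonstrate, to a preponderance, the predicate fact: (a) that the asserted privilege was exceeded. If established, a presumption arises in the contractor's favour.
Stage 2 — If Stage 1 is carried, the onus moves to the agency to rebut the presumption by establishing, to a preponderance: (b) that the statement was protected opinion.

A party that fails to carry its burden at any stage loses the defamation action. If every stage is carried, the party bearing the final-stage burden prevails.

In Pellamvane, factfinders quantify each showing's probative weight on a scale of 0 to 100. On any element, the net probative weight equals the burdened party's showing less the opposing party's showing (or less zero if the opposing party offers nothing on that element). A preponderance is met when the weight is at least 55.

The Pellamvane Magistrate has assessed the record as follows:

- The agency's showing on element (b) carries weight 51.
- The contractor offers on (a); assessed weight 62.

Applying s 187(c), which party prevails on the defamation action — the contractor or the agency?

At Stage 1 the contractor must meet a preponderance (weight is at least 55): on (a) the weight is 62, which does reach 55, so (a) meets the standard.
  Stage 1 carried; the burden shifts to the agency.
At Stage 2 the agency must meet a preponderance (weight is at least 55): on (b) the weight is 51, < 55, so (b) does not meet the standard.
  Stage 2 not carried; the agency fails its burden.
The contractor prevails.

contractor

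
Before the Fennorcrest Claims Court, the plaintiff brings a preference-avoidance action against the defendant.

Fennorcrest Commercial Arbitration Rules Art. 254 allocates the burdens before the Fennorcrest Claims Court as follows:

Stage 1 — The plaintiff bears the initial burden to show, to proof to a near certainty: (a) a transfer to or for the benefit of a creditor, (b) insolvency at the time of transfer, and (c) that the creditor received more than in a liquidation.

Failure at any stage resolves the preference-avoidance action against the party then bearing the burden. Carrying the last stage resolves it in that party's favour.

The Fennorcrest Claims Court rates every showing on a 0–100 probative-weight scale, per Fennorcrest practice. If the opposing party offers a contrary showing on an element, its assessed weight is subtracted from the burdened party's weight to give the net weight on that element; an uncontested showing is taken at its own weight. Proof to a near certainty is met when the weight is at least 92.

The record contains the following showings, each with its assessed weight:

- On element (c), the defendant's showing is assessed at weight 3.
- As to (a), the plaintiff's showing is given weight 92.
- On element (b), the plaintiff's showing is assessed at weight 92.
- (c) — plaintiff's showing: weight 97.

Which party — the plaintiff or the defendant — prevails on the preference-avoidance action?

plaintiff

At Stage 1 the plaintiff must meet proof to a near certainty (weight is at least 92): on (a) the weight is 92, which does reach 92, so (a) meets the standard; on (b) the weight is 92, ≥ 92, so (b) meets the standard; on (c) the weight is 97 less the opposing 3 gives net 94, ≥ 92, so (c) meets the standard.
  Stage 1 carried; the final stage is satisfied.
Every stage carried; the plaintiff prevails.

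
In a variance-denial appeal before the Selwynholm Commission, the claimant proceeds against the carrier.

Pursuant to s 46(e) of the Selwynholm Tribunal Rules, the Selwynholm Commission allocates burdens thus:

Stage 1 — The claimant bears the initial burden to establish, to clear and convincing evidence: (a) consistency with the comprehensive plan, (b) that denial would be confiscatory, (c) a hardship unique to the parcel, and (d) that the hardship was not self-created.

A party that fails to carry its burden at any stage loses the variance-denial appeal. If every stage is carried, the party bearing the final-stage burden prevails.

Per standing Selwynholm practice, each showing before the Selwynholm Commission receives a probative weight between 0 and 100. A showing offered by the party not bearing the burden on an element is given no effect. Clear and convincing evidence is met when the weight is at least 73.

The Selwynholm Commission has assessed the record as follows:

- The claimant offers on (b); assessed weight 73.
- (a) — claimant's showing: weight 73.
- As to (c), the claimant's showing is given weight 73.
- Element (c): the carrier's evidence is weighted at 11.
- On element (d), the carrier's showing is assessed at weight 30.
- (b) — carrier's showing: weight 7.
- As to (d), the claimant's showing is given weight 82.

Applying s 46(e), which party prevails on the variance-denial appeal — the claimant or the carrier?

At Stage 1 the claimant must meet clear and convincing evidence (weight is at least 73): on (a) the weight is 73, which does reach 73, so (a) meets the standard; on (b) the weight is 73 (the carrier's 7 is given no effect), which does reach 73, so (b) meets the standard; on (c) the weight is 73 (the carrier's 11 is given no effect), which does reach 73, so (c) meets the standard; on (d) the weight is 82 (the carrier's 30 is given no effect), ≥ 73, so (d) meets the standard.
  All elements met at the final stage.
With every stage satisfied, the claimant prevails.

claimant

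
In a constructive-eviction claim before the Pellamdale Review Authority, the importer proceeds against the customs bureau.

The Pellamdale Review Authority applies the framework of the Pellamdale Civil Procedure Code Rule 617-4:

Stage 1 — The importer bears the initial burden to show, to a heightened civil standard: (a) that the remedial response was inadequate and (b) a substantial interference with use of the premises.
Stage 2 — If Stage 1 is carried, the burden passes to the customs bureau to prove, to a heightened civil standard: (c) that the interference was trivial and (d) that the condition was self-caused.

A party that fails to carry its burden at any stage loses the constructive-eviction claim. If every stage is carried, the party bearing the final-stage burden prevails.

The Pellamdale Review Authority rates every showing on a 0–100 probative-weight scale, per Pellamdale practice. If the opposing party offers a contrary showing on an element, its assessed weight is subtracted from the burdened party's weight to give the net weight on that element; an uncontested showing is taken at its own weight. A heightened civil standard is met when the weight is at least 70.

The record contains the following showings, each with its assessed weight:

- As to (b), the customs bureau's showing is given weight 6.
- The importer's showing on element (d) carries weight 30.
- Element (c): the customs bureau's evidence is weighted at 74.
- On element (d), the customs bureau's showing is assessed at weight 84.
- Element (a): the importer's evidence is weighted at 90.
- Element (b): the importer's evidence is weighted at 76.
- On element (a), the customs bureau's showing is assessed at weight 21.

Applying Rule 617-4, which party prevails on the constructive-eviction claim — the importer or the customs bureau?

customs bureau

At Stage 1 the importer must meet a heightened civil standard (weight is at least 70): on (a) the weight is 90 less the opposing 21 gives net 69, < 70, so (a) does not meet the standard; on (b) the weight is 76 less the opposing 6 gives net 70, which does reach 70, so (b) meets the standard.
  Not every element is met, so the importer fails to carry Stage 1.
The analysis ends at Stage 1; the customs bureau prevails.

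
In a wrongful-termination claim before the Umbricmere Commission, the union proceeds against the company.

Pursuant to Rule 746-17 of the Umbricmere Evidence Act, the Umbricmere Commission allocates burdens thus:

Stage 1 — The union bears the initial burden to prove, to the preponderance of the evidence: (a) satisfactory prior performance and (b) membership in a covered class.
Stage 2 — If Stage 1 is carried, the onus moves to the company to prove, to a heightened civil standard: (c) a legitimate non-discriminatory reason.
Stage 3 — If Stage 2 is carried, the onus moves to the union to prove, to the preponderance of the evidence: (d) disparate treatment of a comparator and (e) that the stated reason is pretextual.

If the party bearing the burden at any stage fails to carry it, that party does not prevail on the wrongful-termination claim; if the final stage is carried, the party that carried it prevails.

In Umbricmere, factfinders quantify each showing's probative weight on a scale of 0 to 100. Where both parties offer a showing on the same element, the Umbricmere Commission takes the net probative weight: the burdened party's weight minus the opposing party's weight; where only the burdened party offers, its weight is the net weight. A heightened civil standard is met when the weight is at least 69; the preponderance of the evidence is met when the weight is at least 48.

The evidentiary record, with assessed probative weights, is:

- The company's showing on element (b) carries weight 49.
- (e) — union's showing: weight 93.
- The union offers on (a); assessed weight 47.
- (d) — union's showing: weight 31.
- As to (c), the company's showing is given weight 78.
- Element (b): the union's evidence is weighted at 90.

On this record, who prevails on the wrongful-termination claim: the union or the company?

company

Stage 1 — burden on union; standard: the preponderance of the evidence (weight is at least 48).
    (a): 47 < 48 [not met]
    (b): 90 − 49 = 41 < 48 [not met]
  Not every element is met, so the union fails to carry Stage 1.
The company prevails.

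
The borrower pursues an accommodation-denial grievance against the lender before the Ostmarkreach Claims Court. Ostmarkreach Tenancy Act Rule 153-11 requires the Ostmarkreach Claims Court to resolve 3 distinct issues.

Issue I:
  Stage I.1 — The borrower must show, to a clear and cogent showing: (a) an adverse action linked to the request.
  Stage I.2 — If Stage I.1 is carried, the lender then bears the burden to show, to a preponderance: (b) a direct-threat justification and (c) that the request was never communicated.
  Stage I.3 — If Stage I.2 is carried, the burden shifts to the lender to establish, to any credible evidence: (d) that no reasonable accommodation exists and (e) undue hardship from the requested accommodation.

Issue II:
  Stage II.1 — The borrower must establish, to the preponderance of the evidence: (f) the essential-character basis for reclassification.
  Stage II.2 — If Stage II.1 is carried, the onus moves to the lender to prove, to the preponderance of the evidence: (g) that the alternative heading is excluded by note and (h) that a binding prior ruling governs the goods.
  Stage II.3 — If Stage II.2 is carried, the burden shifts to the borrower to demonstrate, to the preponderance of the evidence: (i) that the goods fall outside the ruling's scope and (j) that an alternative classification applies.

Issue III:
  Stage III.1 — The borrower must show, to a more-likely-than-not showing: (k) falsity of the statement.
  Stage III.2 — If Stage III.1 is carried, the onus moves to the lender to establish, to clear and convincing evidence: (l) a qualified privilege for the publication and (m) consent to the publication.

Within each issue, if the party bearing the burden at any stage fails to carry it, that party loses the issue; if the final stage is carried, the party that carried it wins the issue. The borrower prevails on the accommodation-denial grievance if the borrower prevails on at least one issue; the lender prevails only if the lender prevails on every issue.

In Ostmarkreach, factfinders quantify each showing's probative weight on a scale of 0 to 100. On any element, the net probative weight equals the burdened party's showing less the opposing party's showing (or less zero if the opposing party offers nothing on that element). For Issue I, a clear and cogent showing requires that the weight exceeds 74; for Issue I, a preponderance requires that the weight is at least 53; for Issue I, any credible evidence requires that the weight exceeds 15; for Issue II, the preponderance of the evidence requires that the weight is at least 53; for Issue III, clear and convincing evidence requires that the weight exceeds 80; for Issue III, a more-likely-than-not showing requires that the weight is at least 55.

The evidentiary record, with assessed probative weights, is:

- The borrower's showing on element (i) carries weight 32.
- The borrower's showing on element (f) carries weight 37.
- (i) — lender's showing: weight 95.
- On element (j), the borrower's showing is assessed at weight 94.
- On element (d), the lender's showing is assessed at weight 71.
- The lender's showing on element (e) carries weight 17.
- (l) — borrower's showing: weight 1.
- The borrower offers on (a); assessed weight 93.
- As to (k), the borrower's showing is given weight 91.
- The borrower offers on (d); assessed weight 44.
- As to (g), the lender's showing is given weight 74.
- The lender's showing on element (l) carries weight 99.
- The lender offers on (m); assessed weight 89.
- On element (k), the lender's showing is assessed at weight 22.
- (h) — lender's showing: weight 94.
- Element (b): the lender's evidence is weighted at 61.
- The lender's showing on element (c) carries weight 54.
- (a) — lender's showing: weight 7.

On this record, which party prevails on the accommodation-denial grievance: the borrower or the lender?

— Issue I —
Stage I.1 (borrower, a clear and cogent showing, weight exceeds 74): (a) net 93−7=86 > 74 — meets.
  All elements met. The burden passes to the lender.
Stage I.2 (lender, a preponderance, weight is at least 53): (b) 61 ≥ 53 — meets; (c) 54 ≥ 53 — meets.
  Stage I.2 is satisfied; the lender continues to bear the burden.
Stage I.3 (lender, any credible evidence, weight exceeds 15): (d) net 71−44=27 > 15 — meets; (e) 17 > 15 — meets.
  All elements met at the final stage.
All stages carried — the lender prevails on this issue.
— Issue II —
Stage II.1 (borrower, the preponderance of the evidence, weight is at least 53): (f) 37 < 53 — fails.
  Stage II.1 not carried; the borrower fails its burden.
The lender prevails on this issue.
— Issue III —
At Stage III.1 the borrower must meet a more-likely-than-not showing (weight is at least 55): on (k) the weight is 91 less the opposing 22 gives net 69, which does reach 55, so (k) meets the standard.
  The borrower carries Stage III.1; the lender now bears the burden.
At Stage III.2 the lender must meet clear and convincing evidence (weight exceeds 80): on (l) the weight is 99 less the opposing 1 gives net 98, > 80, so (l) meets the standard; on (m) the weight is 89, > 80, so (m) meets the standard.
  All elements met at the final stage.
Every stage carried; the lender prevails on this issue.
Per-issue: Issue I → lender; Issue II → lender; Issue III → lender. The borrower must prevail on at least one issue; overall, the lender prevails.

lender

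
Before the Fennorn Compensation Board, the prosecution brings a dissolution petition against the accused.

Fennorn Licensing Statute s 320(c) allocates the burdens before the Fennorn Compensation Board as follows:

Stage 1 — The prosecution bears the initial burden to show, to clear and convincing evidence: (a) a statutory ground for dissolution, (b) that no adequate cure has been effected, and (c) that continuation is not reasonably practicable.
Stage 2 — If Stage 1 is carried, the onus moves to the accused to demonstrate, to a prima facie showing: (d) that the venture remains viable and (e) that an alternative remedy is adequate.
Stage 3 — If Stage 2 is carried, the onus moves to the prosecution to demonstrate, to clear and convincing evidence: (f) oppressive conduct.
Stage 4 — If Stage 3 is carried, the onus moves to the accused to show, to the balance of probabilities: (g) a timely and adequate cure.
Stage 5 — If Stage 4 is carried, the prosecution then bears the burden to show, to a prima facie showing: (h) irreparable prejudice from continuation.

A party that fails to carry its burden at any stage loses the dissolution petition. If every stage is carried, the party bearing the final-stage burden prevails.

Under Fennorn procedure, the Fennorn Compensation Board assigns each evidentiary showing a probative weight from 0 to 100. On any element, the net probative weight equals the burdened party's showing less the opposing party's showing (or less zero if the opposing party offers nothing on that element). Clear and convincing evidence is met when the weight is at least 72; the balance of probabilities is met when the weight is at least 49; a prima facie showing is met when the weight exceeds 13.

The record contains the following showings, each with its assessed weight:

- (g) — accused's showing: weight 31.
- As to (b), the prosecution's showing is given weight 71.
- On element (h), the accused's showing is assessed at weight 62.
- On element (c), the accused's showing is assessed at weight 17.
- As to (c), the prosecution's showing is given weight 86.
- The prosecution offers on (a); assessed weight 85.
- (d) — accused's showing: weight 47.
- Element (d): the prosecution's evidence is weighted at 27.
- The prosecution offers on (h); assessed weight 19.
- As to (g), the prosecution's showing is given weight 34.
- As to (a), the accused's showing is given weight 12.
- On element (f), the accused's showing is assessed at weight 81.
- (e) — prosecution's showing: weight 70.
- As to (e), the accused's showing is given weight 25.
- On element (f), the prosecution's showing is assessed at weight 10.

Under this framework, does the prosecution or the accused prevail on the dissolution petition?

Stage 1 — burden on prosecution; standard: clear and convincing evidence (weight is at least 72).
    (a): 85 − 12 = 73 ≥ 72 [met]
    (b): 71 < 72 [not met]
    (c): 86 − 17 = 69 < 72 [not met]
  Stage 1 not carried; the prosecution fails its burden.
So the accused prevails.

accused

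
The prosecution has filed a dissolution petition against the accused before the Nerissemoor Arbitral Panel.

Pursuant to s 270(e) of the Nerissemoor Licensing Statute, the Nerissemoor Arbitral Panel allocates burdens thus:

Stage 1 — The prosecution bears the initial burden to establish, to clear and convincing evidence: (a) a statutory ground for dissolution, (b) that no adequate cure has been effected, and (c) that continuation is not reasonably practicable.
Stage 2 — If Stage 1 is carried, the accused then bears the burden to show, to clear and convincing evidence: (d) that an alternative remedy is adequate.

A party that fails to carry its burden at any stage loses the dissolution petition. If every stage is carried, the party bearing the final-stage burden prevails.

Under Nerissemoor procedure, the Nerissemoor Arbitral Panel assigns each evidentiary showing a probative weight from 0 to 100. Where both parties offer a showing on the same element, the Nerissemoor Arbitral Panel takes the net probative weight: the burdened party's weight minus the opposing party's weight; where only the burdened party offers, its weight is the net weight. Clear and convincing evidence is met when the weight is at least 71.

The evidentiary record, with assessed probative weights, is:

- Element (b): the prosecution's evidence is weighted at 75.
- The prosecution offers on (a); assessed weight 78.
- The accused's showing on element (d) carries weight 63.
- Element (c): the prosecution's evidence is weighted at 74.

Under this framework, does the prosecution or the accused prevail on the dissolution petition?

prosecution

Stage 1 (prosecution, clear and convincing evidence, weight is at least 71): (a) 78 ≥ 71 — meets; (b) 75 ≥ 71 — meets; (c) 74 ≥ 71 — meets.
  Stage 1 carried; the burden shifts to the accused.
Stage 2 (accused, clear and convincing evidence, weight is at least 71): (d) 63 < 71 — fails.
  Not every element is met, so the accused fails to carry Stage 2.
The analysis ends at Stage 2; the prosecution prevails.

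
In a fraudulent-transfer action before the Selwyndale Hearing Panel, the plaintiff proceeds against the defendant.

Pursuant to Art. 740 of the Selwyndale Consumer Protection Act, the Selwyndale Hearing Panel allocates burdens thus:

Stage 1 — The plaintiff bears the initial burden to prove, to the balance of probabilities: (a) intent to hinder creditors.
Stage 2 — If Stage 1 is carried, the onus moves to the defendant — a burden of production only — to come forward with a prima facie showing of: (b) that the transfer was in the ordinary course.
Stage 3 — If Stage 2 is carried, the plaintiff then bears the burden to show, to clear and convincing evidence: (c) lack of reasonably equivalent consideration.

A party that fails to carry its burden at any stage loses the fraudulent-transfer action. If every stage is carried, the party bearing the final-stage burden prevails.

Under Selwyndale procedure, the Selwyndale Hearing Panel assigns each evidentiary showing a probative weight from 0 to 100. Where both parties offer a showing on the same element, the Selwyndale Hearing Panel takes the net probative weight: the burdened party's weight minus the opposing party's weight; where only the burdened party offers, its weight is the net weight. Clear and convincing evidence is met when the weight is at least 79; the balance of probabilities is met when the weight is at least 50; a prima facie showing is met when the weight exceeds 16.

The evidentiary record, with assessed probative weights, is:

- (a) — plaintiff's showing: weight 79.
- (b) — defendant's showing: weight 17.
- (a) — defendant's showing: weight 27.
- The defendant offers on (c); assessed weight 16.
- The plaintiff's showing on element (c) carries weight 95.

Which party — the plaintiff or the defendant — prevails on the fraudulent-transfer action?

Stage 1 (plaintiff, the balance of probabilities, weight is at least 50): (a) net 79−27=52 ≥ 50 — meets.
  Stage 1 is satisfied; the onus moves to the defendant.
Stage 2 (defendant, a prima facie showing, weight exceeds 16): (b) 17 > 16 — meets.
  All elements met. The burden passes to the plaintiff.
Stage 3 (plaintiff, clear and convincing evidence, weight is at least 79): (c) net 95−16=79 ≥ 79 — meets.
  All elements met at the final stage.
All stages carried — the plaintiff prevails.

plaintiff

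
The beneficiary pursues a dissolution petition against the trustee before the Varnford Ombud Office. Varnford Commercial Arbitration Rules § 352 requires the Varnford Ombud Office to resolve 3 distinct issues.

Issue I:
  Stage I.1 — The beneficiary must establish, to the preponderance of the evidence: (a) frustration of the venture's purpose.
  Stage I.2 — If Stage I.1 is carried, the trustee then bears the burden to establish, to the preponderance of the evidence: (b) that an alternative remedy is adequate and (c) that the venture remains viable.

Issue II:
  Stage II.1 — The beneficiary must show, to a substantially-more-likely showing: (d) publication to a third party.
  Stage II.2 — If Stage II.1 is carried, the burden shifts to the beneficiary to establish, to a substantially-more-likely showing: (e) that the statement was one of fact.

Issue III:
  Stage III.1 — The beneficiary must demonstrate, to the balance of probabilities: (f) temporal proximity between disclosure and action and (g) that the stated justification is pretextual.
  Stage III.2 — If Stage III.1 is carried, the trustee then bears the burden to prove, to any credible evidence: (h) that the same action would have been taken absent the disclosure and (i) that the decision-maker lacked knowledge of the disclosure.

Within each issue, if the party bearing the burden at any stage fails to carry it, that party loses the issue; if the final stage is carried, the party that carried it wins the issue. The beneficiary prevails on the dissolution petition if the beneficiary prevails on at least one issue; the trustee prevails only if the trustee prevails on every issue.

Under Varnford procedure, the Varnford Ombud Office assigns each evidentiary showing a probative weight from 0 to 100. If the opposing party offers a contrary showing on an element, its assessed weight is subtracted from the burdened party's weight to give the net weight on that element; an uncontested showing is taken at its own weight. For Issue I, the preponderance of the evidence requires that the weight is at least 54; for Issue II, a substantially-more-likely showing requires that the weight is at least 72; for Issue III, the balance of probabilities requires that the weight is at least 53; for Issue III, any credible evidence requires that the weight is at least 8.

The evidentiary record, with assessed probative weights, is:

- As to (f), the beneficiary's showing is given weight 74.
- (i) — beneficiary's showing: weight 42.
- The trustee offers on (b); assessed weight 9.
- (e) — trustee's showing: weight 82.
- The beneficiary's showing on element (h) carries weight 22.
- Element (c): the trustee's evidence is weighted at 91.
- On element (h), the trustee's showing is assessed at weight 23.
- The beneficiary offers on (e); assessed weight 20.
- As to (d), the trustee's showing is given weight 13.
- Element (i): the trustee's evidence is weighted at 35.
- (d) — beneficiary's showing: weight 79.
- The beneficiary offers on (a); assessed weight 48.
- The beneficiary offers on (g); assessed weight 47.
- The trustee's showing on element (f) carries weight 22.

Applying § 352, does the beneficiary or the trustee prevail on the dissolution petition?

— Issue I —
Stage I.1 — burden on beneficiary; standard: the preponderance of the evidence (weight is at least 54).
    (a): 48 < 54 [not met]
  The beneficiary does not carry Stage I.1.
The analysis ends at Stage I.1; the trustee prevails on this issue.
— Issue II —
Stage II.1 — burden on beneficiary; standard: a substantially-more-likely showing (weight is at least 72).
    (d): 79 − 13 = 66 < 72 [not met]
  Not every element is met, so the beneficiary fails to carry Stage II.1.
The trustee prevails on this issue.
— Issue III —
Stage III.1 (beneficiary, the balance of probabilities, weight is at least 53): (f) net 74−22=52 < 53 — fails; (g) 47 < 53 — fails.
  Stage III.1 not carried; the beneficiary fails its burden.
The trustee prevails on this issue.
Per-issue: Issue I → trustee; Issue II → trustee; Issue III → trustee. The beneficiary must prevail on at least one issue; overall, the trustee prevails.

trustee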